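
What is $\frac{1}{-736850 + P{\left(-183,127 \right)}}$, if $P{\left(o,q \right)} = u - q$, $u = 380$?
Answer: $- \frac{1}{736597} \approx -1.3576 \cdot 10^{-6}$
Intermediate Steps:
$P{\left(o,q \right)} = 380 - q$
$\frac{1}{-736850 + P{\left(-183,127 \right)}} = \frac{1}{-736850 + \left(380 - 127\right)} = \frac{1}{-736850 + 253} = \frac{1}{-736597} = - \frac{1}{736597}$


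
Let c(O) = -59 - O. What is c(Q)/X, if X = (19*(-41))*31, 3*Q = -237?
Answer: -20/24149 ≈ -0.00082819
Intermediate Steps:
Q = -79 (Q = (1/3)*(-237) = -79)
X = -24149 (X = -779*31 = -24149)
c(Q)/X = (-59 - 1*(-79))/(-24149) = (-59 + 79)*(-1/24149) = 20*(-1/24149) = -20/24149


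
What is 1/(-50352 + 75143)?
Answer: 1/24791 ≈ 4.0337e-5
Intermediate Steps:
1/(-50352 + 75143) = 1/24791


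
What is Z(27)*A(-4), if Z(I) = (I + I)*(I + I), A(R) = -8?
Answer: -23328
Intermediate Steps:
Z(I) = 4*I² (Z(I) = (2*I)*(2*I) = 4*I²)
Z(27)*A(-4) = (4*27²)*(-8) = (4*729)*(-8) = 2916*(-8) = -23328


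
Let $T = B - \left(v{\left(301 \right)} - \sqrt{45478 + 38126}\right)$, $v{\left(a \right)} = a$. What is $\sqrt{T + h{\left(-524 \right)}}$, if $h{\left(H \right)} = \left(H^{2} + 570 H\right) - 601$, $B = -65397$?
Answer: $\sqrt{-90403 + 2 \sqrt{20901}} \approx 300.19 i$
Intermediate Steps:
$h{\left(H \right)} = -601 + H^{2} + 570 H$
$T = -65698 + 2 \sqrt{20901}$ ($T = -65397 - \left(301 - \sqrt{45478 + 38126}\right) = -65397 - \left(301 - \sqrt{83604}\right) = -65397 - \left(301 - 2 \sqrt{20901}\right) = -65698 + 2 \sqrt{20901} \approx -65409.0$)
$\sqrt{T + h{\left(-524 \right)}} = \sqrt{\left(-65698 + 2 \sqrt{20901}\right) + \left(-601 + \left(-524\right)^{2} + 570 \left(-524\right)\right)} = \sqrt{\left(-65698 + 2 \sqrt{20901}\right) - 24705} = \sqrt{-90403 + 2 \sqrt{20901}}$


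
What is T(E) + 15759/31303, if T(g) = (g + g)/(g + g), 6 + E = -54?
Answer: 47062/31303 ≈ 1.5034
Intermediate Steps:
E = -60 (E = -6 - 54 = -60)
T(g) = 1 (T(g) = (2*g)/((2*g)) = (2*g)*(1/(2*g)) = 1)
T(E) + 15759/31303 = 1 + 15759/31303 = 47062/31303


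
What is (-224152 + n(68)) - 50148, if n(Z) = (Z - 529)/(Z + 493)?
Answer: -153882761/561 ≈ -2.7430e+5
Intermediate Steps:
n(Z) = (-529 + Z)/(493 + Z)
(-224152 + n(68)) - 50148 = (-224152 + (-529 + 68)/(493 + 68)) - 50148 = (-224152 - 461/561) - 50148 = -125749733/561 - 50148 = -153882761/561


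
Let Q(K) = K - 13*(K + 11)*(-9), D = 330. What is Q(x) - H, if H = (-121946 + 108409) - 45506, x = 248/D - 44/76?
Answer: 189198388/3135 ≈ 60350.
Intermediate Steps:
x = 541/3135 (x = 248/330 - 44/76 = 248*(1/330) - 44*1/76 = 124/165 - 11/19 = 541/3135 ≈ 0.17257)
Q(K) = 1287 + 118*K (Q(K) = K - 13*(11 + K)*(-9) = K + (-143 - 13*K)*(-9) = K + (1287 + 117*K) = 1287 + 118*K)
H = -59043 (H = -13537 - 45506 = -59043)
Q(x) - H = (1287 + 118*(541/3135)) - 1*(-59043) = (1287 + 63838/3135) + 59043 = 4098583/3135 + 59043 = 189198388/3135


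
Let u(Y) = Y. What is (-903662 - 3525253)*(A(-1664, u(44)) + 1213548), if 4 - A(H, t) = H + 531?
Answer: -5379736616775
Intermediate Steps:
A(H, t) = -527 - H (A(H, t) = 4 - (H + 531) = 4 - (531 + H) = 4 + (-531 - H) = -527 - H)
(-903662 - 3525253)*(A(-1664, u(44)) + 1213548) = (-903662 - 3525253)*((-527 - 1*(-1664)) + 1213548) = -4428915*((-527 + 1664) + 1213548) = -4428915*(1137 + 1213548) = -4428915*1214685 = -5379736616775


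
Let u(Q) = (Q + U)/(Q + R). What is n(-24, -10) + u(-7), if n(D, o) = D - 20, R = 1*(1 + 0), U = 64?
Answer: -107/2 ≈ -53.500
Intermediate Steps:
R = 1 (R = 1*1 = 1)
n(D, o) = -20 + D
u(Q) = (64 + Q)/(1 + Q) (u(Q) = (Q + 64)/(Q + 1) = (64 + Q)/(1 + Q))
n(-24, -10) + u(-7) = (-20 - 24) + (64 - 7)/(1 - 7) = -44 + 57/(-6) = -44 - ⅙*57 = -44 - 19/2 = -107/2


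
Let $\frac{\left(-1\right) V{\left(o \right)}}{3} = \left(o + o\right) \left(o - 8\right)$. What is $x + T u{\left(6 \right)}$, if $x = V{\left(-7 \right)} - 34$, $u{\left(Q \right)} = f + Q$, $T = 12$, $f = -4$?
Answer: $-640$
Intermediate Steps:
$V{\left(o \right)} = - 6 o \left(-8 + o\right)$ ($V{\left(o \right)} = - 3 \left(o + o\right) \left(o - 8\right) = - 3 \cdot 2 o \left(-8 + o\right) = - 6 o \left(-8 + o\right)$)
$u{\left(Q \right)} = -4 + Q$
$x = -664$ ($x = 6 \left(-7\right) \left(8 - -7\right) - 34 = 6 \left(-7\right) \left(8 + 7\right) - 34 = 6 \left(-7\right) 15 - 34 = -630 - 34 = -664$)
$x + T u{\left(6 \right)} = -664 + 12 \left(-4 + 6\right) = -664 + 12 \cdot 2 = -664 + 24 = -640$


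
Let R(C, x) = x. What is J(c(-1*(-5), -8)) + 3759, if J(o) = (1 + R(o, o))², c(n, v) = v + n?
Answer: 3763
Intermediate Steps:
c(n, v) = n + v
J(o) = (1 + o)²
J(c(-1*(-5), -8)) + 3759 = (1 + (-1*(-5) - 8))² + 3759 = (1 + (5 - 8))² + 3759 = (1 - 3)² + 3759 = (-2)² + 3759 = 4 + 3759 = 3763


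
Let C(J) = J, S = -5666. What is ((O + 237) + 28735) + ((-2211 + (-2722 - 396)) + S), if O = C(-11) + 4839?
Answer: 22805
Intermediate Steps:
O = 4828 (O = -11 + 4839 = 4828)
((O + 237) + 28735) + ((-2211 + (-2722 - 396)) + S) = ((4828 + 237) + 28735) + ((-2211 + (-2722 - 396)) - 5666) = (5065 + 28735) + ((-2211 - 3118) - 5666) = 33800 + (-5329 - 5666) = 33800 - 10995 = 22805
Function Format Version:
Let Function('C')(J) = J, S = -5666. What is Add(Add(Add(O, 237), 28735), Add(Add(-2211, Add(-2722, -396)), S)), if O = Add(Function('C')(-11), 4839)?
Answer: 22805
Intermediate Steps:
O = 4828 (O = Add(-11, 4839) = 4828)
Add(Add(Add(O, 237), 28735), Add(Add(-2211, Add(-2722, -396)), S)) = Add(Add(Add(4828, 237), 28735), Add(Add(-2211, Add(-2722, -396)), -5666)) = Add(Add(5065, 28735), Add(Add(-2211, -3118), -5666)) = Add(33800, Add(-5329, -5666)) = Add(33800, -10995) = 22805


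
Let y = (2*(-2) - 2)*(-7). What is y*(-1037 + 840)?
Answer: -8274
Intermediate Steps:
y = 42 (y = (-4 - 2)*(-7) = -6*(-7) = 42)
y*(-1037 + 840) = 42*(-1037 + 840) = 42*(-197) = -8274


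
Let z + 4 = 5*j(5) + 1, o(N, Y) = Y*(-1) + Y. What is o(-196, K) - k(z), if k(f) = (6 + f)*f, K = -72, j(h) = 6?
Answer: -891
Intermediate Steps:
o(N, Y) = 0 (o(N, Y) = -Y + Y = 0)
z = 27 (z = -4 + (5*6 + 1) = -4 + (30 + 1) = -4 + 31 = 27)
k(f) = f*(6 + f)
o(-196, K) - k(z) = 0 - 27*(6 + 27) = 0 - 27*33 = 0 - 1*891 = 0 - 891 = -891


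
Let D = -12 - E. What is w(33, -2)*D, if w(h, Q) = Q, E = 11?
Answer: 46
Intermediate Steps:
D = -23 (D = -12 - 1*11 = -12 - 11 = -23)
w(33, -2)*D = -2*(-23) = 46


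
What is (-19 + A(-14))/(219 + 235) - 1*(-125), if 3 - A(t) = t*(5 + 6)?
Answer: 28444/227 ≈ 125.30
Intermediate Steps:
A(t) = 3 - 11*t (A(t) = 3 - t*(5 + 6) = 3 - t*11 = 3 - 11*t)
(-19 + A(-14))/(219 + 235) - 1*(-125) = (-19 + (3 - 11*(-14)))/(219 + 235) - 1*(-125) = (-19 + (3 + 154))/454 + 125 = (-19 + 157)*(1/454) + 125 = 138*(1/454) + 125 = 69/227 + 125 = 28444/227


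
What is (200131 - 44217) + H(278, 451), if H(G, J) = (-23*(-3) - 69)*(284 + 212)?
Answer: 155914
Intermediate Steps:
H(G, J) = 0 (H(G, J) = (69 - 69)*496 = 0*496 = 0)
(200131 - 44217) + H(278, 451) = (200131 - 44217) + 0 = 155914 + 0 = 155914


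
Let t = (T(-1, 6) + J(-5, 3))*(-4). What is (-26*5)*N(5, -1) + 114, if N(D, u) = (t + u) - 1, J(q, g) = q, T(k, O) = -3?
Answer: -3786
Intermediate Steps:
t = 32 (t = (-3 - 5)*(-4) = -8*(-4) = 32)
N(D, u) = 31 + u (N(D, u) = (32 + u) - 1 = 31 + u)
(-26*5)*N(5, -1) + 114 = (-26*5)*(31 - 1) + 114 = -130*30 + 114 = -3900 + 114 = -3786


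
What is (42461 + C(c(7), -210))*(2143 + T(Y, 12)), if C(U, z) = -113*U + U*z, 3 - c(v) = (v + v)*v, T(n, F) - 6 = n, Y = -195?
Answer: 142927284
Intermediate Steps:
T(n, F) = 6 + n
c(v) = 3 - 2*v**2 (c(v) = 3 - (v + v)*v = 3 - 2*v*v = 3 - 2*v**2)
(42461 + C(c(7), -210))*(2143 + T(Y, 12)) = (42461 + (3 - 2*7**2)*(-113 - 210))*(2143 + (6 - 195)) = (42461 + (3 - 2*49)*(-323))*(2143 - 189) = (42461 + (3 - 98)*(-323))*1954 = (42461 - 95*(-323))*1954 = (42461 + 30685)*1954 = 73146*1954 = 142927284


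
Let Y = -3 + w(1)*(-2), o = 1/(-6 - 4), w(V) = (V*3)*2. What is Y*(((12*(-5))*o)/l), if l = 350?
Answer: -9/35 ≈ -0.25714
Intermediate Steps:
w(V) = 6*V (w(V) = (3*V)*2 = 6*V)
o = -1/10 (o = 1/(-10) = -1/10 ≈ -0.10000)
Y = -15 (Y = -3 + (6*1)*(-2) = -3 + 6*(-2) = -3 - 12 = -15)
Y*(((12*(-5))*o)/l) = -15*(12*(-5))*(-1/10)/350 = -15*(-60*(-1/10))/350 = -90/350 = -15*3/175 = -9/35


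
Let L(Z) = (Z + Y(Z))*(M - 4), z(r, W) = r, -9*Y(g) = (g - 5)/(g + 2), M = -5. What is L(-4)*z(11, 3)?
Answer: 891/2 ≈ 445.50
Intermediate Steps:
Y(g) = -(-5 + g)/(9*(2 + g)) (Y(g) = -(g - 5)/(9*(g + 2)) = -(-5 + g)/(9*(2 + g)))
L(Z) = -9*Z - (5 - Z)/(2 + Z) (L(Z) = (Z + (5 - Z)/(9*(2 + Z)))*(-5 - 4) = (Z + (5 - Z)/(9*(2 + Z)))*(-9) = -9*Z - (5 - Z)/(2 + Z))
L(-4)*z(11, 3) = ((-5 - 4 - 9*(-4)*(2 - 4))/(2 - 4))*11 = ((-5 - 4 - 9*(-4)*(-2))/(-2))*11 = -(-5 - 4 - 72)/2*11 = -½*(-81)*11 = (81/2)*11 = 891/2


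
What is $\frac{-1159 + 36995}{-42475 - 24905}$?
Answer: $- \frac{8959}{16845} \approx -0.53185$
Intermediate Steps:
$\frac{-1159 + 36995}{-42475 - 24905} = \frac{35836}{-67380} = 35836 \left(- \frac{1}{67380}\right) = - \frac{8959}{16845}$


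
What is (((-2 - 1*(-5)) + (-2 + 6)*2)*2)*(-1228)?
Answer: -27016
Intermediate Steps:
(((-2 - 1*(-5)) + (-2 + 6)*2)*2)*(-1228) = (((-2 + 5) + 4*2)*2)*(-1228) = ((3 + 8)*2)*(-1228) = (11*2)*(-1228) = 22*(-1228) = -27016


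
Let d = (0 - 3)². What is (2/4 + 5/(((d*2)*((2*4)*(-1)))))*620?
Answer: 10385/36 ≈ 288.47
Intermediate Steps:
d = 9 (d = (-3)² = 9)
(2/4 + 5/(((d*2)*((2*4)*(-1)))))*620 = (2/4 + 5/(((9*2)*((2*4)*(-1)))))*620 = (2*(¼) + 5/((18*(8*(-1)))))*620 = (½ + 5/((18*(-8))))*620 = (½ + 5/(-144))*620 = (½ + 5*(-1/144))*620 = (½ - 5/144)*620 = (67/144)*620 = 10385/36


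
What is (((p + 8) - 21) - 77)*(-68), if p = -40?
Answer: 8840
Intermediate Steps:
(((p + 8) - 21) - 77)*(-68) = (((-40 + 8) - 21) - 77)*(-68) = ((-32 - 21) - 77)*(-68) = (-53 - 77)*(-68) = -130*(-68) = 8840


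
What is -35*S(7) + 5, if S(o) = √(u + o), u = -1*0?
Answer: 5 - 35*√7 ≈ -87.601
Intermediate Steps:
u = 0
S(o) = √o (S(o) = √(0 + o) = √o)
-35*S(7) + 5 = -35*√7 + 5 = 5 - 35*√7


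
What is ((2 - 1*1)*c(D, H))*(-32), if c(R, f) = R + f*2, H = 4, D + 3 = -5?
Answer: 0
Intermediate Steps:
D = -8 (D = -3 - 5 = -8)
c(R, f) = R + 2*f
((2 - 1*1)*c(D, H))*(-32) = ((2 - 1*1)*(-8 + 2*4))*(-32) = ((2 - 1)*(-8 + 8))*(-32) = (1*0)*(-32) = 0*(-32) = 0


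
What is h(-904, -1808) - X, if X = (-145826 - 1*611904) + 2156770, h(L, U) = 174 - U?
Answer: -1397058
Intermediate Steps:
X = 1399040 (X = (-145826 - 611904) + 2156770 = -757730 + 2156770 = 1399040)
h(-904, -1808) - X = (174 - 1*(-1808)) - 1*1399040 = (174 + 1808) - 1399040 = 1982 - 1399040 = -1397058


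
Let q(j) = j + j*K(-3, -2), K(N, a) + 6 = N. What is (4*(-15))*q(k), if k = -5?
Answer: -2400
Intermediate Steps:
K(N, a) = -6 + N
q(j) = -8*j (q(j) = j + j*(-6 - 3) = j + j*(-9) = j - 9*j = -8*j)
(4*(-15))*q(k) = (4*(-15))*(-8*(-5)) = -60*40 = -2400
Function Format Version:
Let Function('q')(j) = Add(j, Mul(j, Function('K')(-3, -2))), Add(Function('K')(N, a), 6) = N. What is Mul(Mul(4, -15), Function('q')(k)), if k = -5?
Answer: -2400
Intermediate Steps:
Function('K')(N, a) = Add(-6, N)
Function('q')(j) = Mul(-8, j) (Function('q')(j) = Add(j, Mul(j, Add(-6, -3))) = Add(j, Mul(j, -9)) = Add(j, Mul(-9, j)) = Mul(-8, j))
Mul(Mul(4, -15), Function('q')(k)) = Mul(Mul(4, -15), Mul(-8, -5)) = Mul(-60, 40) = -2400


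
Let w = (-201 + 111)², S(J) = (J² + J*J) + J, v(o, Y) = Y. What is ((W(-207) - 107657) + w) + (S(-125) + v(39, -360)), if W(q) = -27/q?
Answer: -1582213/23 ≈ -68792.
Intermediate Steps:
S(J) = J + 2*J² (S(J) = (J² + J²) + J = 2*J² + J = J + 2*J²)
w = 8100 (w = (-90)² = 8100)
((W(-207) - 107657) + w) + (S(-125) + v(39, -360)) = ((-27/(-207) - 107657) + 8100) + (-125*(1 + 2*(-125)) - 360) = ((-27*(-1/207) - 107657) + 8100) + (-125*(1 - 250) - 360) = ((3/23 - 107657) + 8100) + (-125*(-249) - 360) = (-2476108/23 + 8100) + (31125 - 360) = -2289808/23 + 30765 = -1582213/23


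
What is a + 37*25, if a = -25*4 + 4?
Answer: 829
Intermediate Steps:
a = -96 (a = -5*20 + 4 = -100 + 4 = -96)
a + 37*25 = -96 + 37*25 = -96 + 925 = 829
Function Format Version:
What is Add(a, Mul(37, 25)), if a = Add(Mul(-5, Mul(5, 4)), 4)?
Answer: 829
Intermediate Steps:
a = -96 (a = Add(Mul(-5, 20), 4) = Add(-100, 4) = -96)
Add(a, Mul(37, 25)) = Add(-96, Mul(37, 25)) = Add(-96, 925) = 829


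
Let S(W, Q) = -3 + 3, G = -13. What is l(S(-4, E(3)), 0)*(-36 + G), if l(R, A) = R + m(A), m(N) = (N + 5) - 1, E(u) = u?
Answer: -196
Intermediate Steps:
S(W, Q) = 0
m(N) = 4 + N (m(N) = (5 + N) - 1 = 4 + N)
l(R, A) = 4 + A + R (l(R, A) = R + (4 + A) = 4 + A + R)
l(S(-4, E(3)), 0)*(-36 + G) = (4 + 0 + 0)*(-36 - 13) = 4*(-49) = -196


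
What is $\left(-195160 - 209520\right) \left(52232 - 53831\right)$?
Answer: $647083320$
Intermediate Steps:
$\left(-195160 - 209520\right) \left(52232 - 53831\right) = \left(-404680\right) \left(-1599\right) = 647083320$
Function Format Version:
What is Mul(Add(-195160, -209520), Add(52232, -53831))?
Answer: 647083320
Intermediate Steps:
Mul(Add(-195160, -209520), Add(52232, -53831)) = Mul(-404680, -1599) = 647083320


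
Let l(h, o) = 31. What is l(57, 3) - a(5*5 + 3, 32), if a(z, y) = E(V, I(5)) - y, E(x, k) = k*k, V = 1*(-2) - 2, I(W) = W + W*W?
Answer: -837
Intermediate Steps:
I(W) = W + W**2
V = -4 (V = -2 - 2 = -4)
E(x, k) = k**2
a(z, y) = 900 - y (a(z, y) = (5*(1 + 5))**2 - y = (5*6)**2 - y = 30**2 - y = 900 - y)
l(57, 3) - a(5*5 + 3, 32) = 31 - (900 - 1*32) = 31 - (900 - 32) = 31 - 1*868 = 31 - 868 = -837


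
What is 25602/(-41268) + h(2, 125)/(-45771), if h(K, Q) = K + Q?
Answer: -10325177/16569102 ≈ -0.62316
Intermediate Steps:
25602/(-41268) + h(2, 125)/(-45771) = 25602/(-41268) + (2 + 125)/(-45771) = 25602*(-1/41268) + 127*(-1/45771) = -4267/6878 - 127/45771 = -10325177/16569102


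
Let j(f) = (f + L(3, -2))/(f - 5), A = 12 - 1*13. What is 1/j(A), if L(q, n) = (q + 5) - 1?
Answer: -1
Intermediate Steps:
A = -1 (A = 12 - 13 = -1)
L(q, n) = 4 + q (L(q, n) = (5 + q) - 1 = 4 + q)
j(f) = (7 + f)/(-5 + f) (j(f) = (f + (4 + 3))/(f - 5) = (f + 7)/(-5 + f) = (7 + f)/(-5 + f))
1/j(A) = 1/((7 - 1)/(-5 - 1)) = 1/(6/(-6)) = 1/(-⅙*6) = 1/(-1) = -1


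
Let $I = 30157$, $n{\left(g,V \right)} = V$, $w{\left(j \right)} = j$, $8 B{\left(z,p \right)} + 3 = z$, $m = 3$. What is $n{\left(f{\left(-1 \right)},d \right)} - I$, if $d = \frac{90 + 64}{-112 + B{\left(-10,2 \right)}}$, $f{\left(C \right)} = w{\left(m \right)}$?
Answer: $- \frac{27413945}{909} \approx -30158.0$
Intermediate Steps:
$B{\left(z,p \right)} = - \frac{3}{8} + \frac{z}{8}$
$f{\left(C \right)} = 3$
$d = - \frac{1232}{909}$ ($d = \frac{90 + 64}{-112 + \left(- \frac{3}{8} + \frac{1}{8} \left(-10\right)\right)} = \frac{154}{-112 - \frac{13}{8}} = \frac{154}{- \frac{909}{8}} = 154 \left(- \frac{8}{909}\right) = - \frac{1232}{909} \approx -1.3553$)
$n{\left(f{\left(-1 \right)},d \right)} - I = - \frac{1232}{909} - 30157 = - \frac{27413945}{909}$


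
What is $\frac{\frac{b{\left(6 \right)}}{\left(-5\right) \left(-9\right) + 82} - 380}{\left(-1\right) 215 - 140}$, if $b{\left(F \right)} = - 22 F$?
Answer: $\frac{48392}{45085} \approx 1.0734$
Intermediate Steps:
$\frac{\frac{b{\left(6 \right)}}{\left(-5\right) \left(-9\right) + 82} - 380}{\left(-1\right) 215 - 140} = \frac{\frac{\left(-22\right) 6}{\left(-5\right) \left(-9\right) + 82} - 380}{\left(-1\right) 215 - 140} = \frac{- \frac{132}{45 + 82} - 380}{-215 - 140} = \frac{- \frac{132}{127} - 380}{-355} = \left(\left(-132\right) \frac{1}{127} - 380\right) \left(- \frac{1}{355}\right) = \left(- \frac{132}{127} - 380\right) \left(- \frac{1}{355}\right) = \left(- \frac{48392}{127}\right) \left(- \frac{1}{355}\right) = \frac{48392}{45085}$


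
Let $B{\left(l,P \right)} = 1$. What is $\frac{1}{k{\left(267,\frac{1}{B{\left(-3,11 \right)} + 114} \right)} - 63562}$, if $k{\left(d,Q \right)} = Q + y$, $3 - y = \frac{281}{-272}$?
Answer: $- \frac{31280}{1988092933} \approx -1.5734 \cdot 10^{-5}$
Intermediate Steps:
$y = \frac{1097}{272}$ ($y = 3 - \frac{281}{-272} = 3 - 281 \left(- \frac{1}{272}\right) = 3 - - \frac{281}{272} = 3 + \frac{281}{272} = \frac{1097}{272} \approx 4.0331$)
$k{\left(d,Q \right)} = \frac{1097}{272} + Q$ ($k{\left(d,Q \right)} = Q + \frac{1097}{272} = \frac{1097}{272} + Q$)
$\frac{1}{k{\left(267,\frac{1}{B{\left(-3,11 \right)} + 114} \right)} - 63562} = \frac{1}{\left(\frac{1097}{272} + \frac{1}{1 + 114}\right) - 63562} = \frac{1}{\left(\frac{1097}{272} + \frac{1}{115}\right) - 63562} = \frac{1}{\frac{126427}{31280} - 63562} = \frac{1}{- \frac{1988092933}{31280}} = - \frac{31280}{1988092933}$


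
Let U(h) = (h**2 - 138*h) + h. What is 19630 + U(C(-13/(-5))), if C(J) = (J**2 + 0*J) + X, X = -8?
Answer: 12375886/625 ≈ 19801.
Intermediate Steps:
C(J) = -8 + J**2 (C(J) = (J**2 + 0*J) - 8 = (J**2 + 0) - 8 = J**2 - 8 = -8 + J**2)
U(h) = h**2 - 137*h
19630 + U(C(-13/(-5))) = 19630 + (-8 + (-13/(-5))**2)*(-137 + (-8 + (-13/(-5))**2)) = 19630 + (-8 + (-13*(-1/5))**2)*(-137 + (-8 + (-13*(-1/5))**2)) = 19630 + (-8 + (13/5)**2)*(-137 + (-8 + (13/5)**2)) = 19630 + (-8 + 169/25)*(-137 + (-8 + 169/25)) = 19630 - 31*(-137 - 31/25)/25 = 19630 - 31/25*(-3456/25) = 19630 + 107136/625 = 12375886/625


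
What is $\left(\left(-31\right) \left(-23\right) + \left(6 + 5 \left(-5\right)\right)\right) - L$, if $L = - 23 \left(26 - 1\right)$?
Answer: $1269$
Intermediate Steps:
$L = -575$ ($L = \left(-23\right) 25 = -575$)
$\left(\left(-31\right) \left(-23\right) + \left(6 + 5 \left(-5\right)\right)\right) - L = \left(\left(-31\right) \left(-23\right) + \left(6 + 5 \left(-5\right)\right)\right) - -575 = \left(713 + \left(6 - 25\right)\right) + 575 = \left(713 - 19\right) + 575 = 694 + 575 = 1269$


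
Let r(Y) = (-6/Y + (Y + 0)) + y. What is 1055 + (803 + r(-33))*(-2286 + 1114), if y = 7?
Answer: -10007823/11 ≈ -9.0980e+5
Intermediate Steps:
r(Y) = 7 + Y - 6/Y (r(Y) = (-6/Y + (Y + 0)) + 7 = (-6/Y + Y) + 7 = (Y - 6/Y) + 7 = 7 + Y - 6/Y)
1055 + (803 + r(-33))*(-2286 + 1114) = 1055 + (803 + (7 - 33 - 6/(-33)))*(-2286 + 1114) = 1055 + (803 + (7 - 33 - 6*(-1/33)))*(-1172) = 1055 + (803 + (7 - 33 + 2/11))*(-1172) = 1055 + (803 - 284/11)*(-1172) = 1055 + (8549/11)*(-1172) = 1055 - 10019428/11 = -10007823/11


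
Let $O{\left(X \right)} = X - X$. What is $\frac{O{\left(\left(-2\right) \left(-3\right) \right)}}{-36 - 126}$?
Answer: $0$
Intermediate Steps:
$O{\left(X \right)} = 0$
$\frac{O{\left(\left(-2\right) \left(-3\right) \right)}}{-36 - 126} = \frac{1}{-36 - 126} \cdot 0 = \frac{1}{-162} \cdot 0 = \left(- \frac{1}{162}\right) 0 = 0$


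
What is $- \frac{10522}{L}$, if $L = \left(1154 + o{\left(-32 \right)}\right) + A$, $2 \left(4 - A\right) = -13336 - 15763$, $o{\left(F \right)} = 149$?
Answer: $- \frac{21044}{31713} \approx -0.66358$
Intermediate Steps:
$A = \frac{29107}{2}$ ($A = 4 - \frac{-13336 - 15763}{2} = 4 - - \frac{29099}{2} = 4 + \frac{29099}{2} = \frac{29107}{2} \approx 14554.0$)
$L = \frac{31713}{2}$ ($L = \left(1154 + 149\right) + \frac{29107}{2} = 1303 + \frac{29107}{2} = \frac{31713}{2} \approx 15857.0$)
$- \frac{10522}{L} = - \frac{10522}{\frac{31713}{2}} = \left(-10522\right) \frac{2}{31713} = - \frac{21044}{31713}$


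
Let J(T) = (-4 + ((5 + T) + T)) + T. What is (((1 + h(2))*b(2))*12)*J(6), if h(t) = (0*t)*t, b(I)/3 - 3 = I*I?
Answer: 4788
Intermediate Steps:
b(I) = 9 + 3*I² (b(I) = 9 + 3*(I*I) = 9 + 3*I²)
J(T) = 1 + 3*T (J(T) = (-4 + (5 + 2*T)) + T = (1 + 2*T) + T = 1 + 3*T)
h(t) = 0 (h(t) = 0*t = 0)
(((1 + h(2))*b(2))*12)*J(6) = (((1 + 0)*(9 + 3*2²))*12)*(1 + 3*6) = ((1*(9 + 3*4))*12)*(1 + 18) = ((1*(9 + 12))*12)*19 = ((1*21)*12)*19 = (21*12)*19 = 252*19 = 4788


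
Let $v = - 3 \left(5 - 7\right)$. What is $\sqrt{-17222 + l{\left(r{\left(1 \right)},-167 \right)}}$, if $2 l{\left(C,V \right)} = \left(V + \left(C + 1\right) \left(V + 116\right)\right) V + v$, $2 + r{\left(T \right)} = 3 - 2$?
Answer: $\frac{i \sqrt{13098}}{2} \approx 57.223 i$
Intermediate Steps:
$r{\left(T \right)} = -1$ ($r{\left(T \right)} = -2 + \left(3 - 2\right) = -2 + 1 = -1$)
$v = 6$ ($v = \left(-3\right) \left(-2\right) = 6$)
$l{\left(C,V \right)} = 3 + \frac{V \left(V + \left(1 + C\right) \left(116 + V\right)\right)}{2}$ ($l{\left(C,V \right)} = \frac{\left(V + \left(C + 1\right) \left(V + 116\right)\right) V + 6}{2} = \frac{\left(V + \left(1 + C\right) \left(116 + V\right)\right) V + 6}{2} = \frac{V \left(V + \left(1 + C\right) \left(116 + V\right)\right) + 6}{2} = \frac{6 + V \left(V + \left(1 + C\right) \left(116 + V\right)\right)}{2} = 3 + \frac{V \left(V + \left(1 + C\right) \left(116 + V\right)\right)}{2}$)
$\sqrt{-17222 + l{\left(r{\left(1 \right)},-167 \right)}} = \sqrt{-17222 + \left(3 + \left(-167\right)^{2} + 58 \left(-167\right) + \frac{1}{2} \left(-1\right) \left(-167\right)^{2} + 58 \left(-1\right) \left(-167\right)\right)} = \sqrt{-17222 + \left(3 + 27889 - 9686 + \frac{1}{2} \left(-1\right) 27889 + 9686\right)} = \sqrt{-17222 + \left(3 + 27889 - 9686 - \frac{27889}{2} + 9686\right)} = \sqrt{-17222 + \frac{27895}{2}} = \sqrt{- \frac{6549}{2}} = \frac{i \sqrt{13098}}{2}$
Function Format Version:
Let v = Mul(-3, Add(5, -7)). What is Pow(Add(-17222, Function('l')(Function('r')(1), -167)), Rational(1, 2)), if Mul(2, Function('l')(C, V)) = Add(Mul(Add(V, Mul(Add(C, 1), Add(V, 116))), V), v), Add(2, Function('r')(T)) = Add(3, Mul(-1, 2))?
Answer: Mul(Rational(1, 2), I, Pow(13098, Rational(1, 2))) ≈ Mul(57.223, I)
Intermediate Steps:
Function('r')(T) = -1 (Function('r')(T) = Add(-2, Add(3, Mul(-1, 2))) = Add(-2, Add(3, -2)) = Add(-2, 1) = -1)
v = 6 (v = Mul(-3, -2) = 6)
Function('l')(C, V) = Add(3, Mul(Rational(1, 2), V, Add(V, Mul(Add(1, C), Add(116, V))))) (Function('l')(C, V) = Mul(Rational(1, 2), Add(Mul(Add(V, Mul(Add(C, 1), Add(V, 116))), V), 6)) = Mul(Rational(1, 2), Add(Mul(Add(V, Mul(Add(1, C), Add(116, V))), V), 6)) = Mul(Rational(1, 2), Add(Mul(V, Add(V, Mul(Add(1, C), Add(116, V)))), 6)) = Mul(Rational(1, 2), Add(6, Mul(V, Add(V, Mul(Add(1, C), Add(116, V)))))) = Add(3, Mul(Rational(1, 2), V, Add(V, Mul(Add(1, C), Add(116, V))))))
Pow(Add(-17222, Function('l')(Function('r')(1), -167)), Rational(1, 2)) = Pow(Add(-17222, Add(3, Pow(-167, 2), Mul(58, -167), Mul(Rational(1, 2), -1, Pow(-167, 2)), Mul(58, -1, -167))), Rational(1, 2)) = Pow(Add(-17222, Add(3, 27889, -9686, Mul(Rational(1, 2), -1, 27889), 9686)), Rational(1, 2)) = Pow(Add(-17222, Add(3, 27889, -9686, Rational(-27889, 2), 9686)), Rational(1, 2)) = Pow(Add(-17222, Rational(27895, 2)), Rational(1, 2)) = Pow(Rational(-6549, 2), Rational(1, 2)) = Mul(Rational(1, 2), I, Pow(13098, Rational(1, 2)))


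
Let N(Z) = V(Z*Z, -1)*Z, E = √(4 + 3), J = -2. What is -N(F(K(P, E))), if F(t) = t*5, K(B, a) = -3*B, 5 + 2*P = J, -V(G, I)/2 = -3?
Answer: -315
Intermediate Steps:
V(G, I) = 6 (V(G, I) = -2*(-3) = 6)
P = -7/2 (P = -5/2 + (½)*(-2) = -5/2 - 1 = -7/2 ≈ -3.5000)
E = √7 ≈ 2.6458
F(t) = 5*t
N(Z) = 6*Z
-N(F(K(P, E))) = -6*5*(-3*(-7/2)) = -6*5*(21/2) = -6*105/2 = -1*315 = -315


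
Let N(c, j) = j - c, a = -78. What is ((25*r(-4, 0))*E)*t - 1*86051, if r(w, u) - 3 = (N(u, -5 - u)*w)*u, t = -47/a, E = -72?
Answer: -1160963/13 ≈ -89305.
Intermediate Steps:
t = 47/78 (t = -47/(-78) = -47*(-1/78) = 47/78 ≈ 0.60256)
r(w, u) = 3 + u*w*(-5 - 2*u) (r(w, u) = 3 + (((-5 - u) - u)*w)*u = 3 + ((-5 - 2*u)*w)*u = 3 + (w*(-5 - 2*u))*u = 3 + u*w*(-5 - 2*u))
((25*r(-4, 0))*E)*t - 1*86051 = ((25*(3 - 1*0*(-4)*(5 + 2*0)))*(-72))*(47/78) - 1*86051 = ((25*(3 - 1*0*(-4)*(5 + 0)))*(-72))*(47/78) - 86051 = ((25*(3 - 1*0*(-4)*5))*(-72))*(47/78) - 86051 = ((25*(3 + 0))*(-72))*(47/78) - 86051 = ((25*3)*(-72))*(47/78) - 86051 = (75*(-72))*(47/78) - 86051 = -5400*47/78 - 86051 = -42300/13 - 86051 = -1160963/13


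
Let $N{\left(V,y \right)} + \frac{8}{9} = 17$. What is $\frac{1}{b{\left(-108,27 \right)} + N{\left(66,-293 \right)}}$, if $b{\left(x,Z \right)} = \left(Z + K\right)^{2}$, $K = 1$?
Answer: $\frac{9}{7201} \approx 0.0012498$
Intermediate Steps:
$N{\left(V,y \right)} = \frac{145}{9}$ ($N{\left(V,y \right)} = - \frac{8}{9} + 17 = \frac{145}{9}$)
$b{\left(x,Z \right)} = \left(1 + Z\right)^{2}$ ($b{\left(x,Z \right)} = \left(Z + 1\right)^{2} = \left(1 + Z\right)^{2}$)
$\frac{1}{b{\left(-108,27 \right)} + N{\left(66,-293 \right)}} = \frac{1}{\left(1 + 27\right)^{2} + \frac{145}{9}} = \frac{1}{28^{2} + \frac{145}{9}} = \frac{1}{784 + \frac{145}{9}} = \frac{1}{\frac{7201}{9}} = \frac{9}{7201}$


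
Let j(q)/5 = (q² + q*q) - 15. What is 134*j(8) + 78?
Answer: 75788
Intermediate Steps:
j(q) = -75 + 10*q² (j(q) = 5*((q² + q*q) - 15) = 5*((q² + q²) - 15) = 5*(2*q² - 15) = 5*(-15 + 2*q²) = -75 + 10*q²)
134*j(8) + 78 = 134*(-75 + 10*8²) + 78 = 134*(-75 + 10*64) + 78 = 134*(-75 + 640) + 78 = 134*565 + 78 = 75710 + 78 = 75788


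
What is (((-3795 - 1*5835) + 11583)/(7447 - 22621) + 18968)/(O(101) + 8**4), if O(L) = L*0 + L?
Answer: 31979831/7076142 ≈ 4.5194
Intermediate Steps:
O(L) = L (O(L) = 0 + L = L)
(((-3795 - 1*5835) + 11583)/(7447 - 22621) + 18968)/(O(101) + 8**4) = (((-3795 - 1*5835) + 11583)/(7447 - 22621) + 18968)/(101 + 8**4) = (((-3795 - 5835) + 11583)/(-15174) + 18968)/(101 + 4096) = ((-9630 + 11583)*(-1/15174) + 18968)/4197 = (1953*(-1/15174) + 18968)*(1/4197) = (-217/1686 + 18968)*(1/4197) = (31979831/1686)*(1/4197) = 31979831/7076142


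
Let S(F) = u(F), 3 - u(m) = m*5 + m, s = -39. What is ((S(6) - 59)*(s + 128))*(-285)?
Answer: 2333580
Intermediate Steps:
u(m) = 3 - 6*m (u(m) = 3 - (m*5 + m) = 3 - (5*m + m) = 3 - 6*m)
S(F) = 3 - 6*F
((S(6) - 59)*(s + 128))*(-285) = (((3 - 6*6) - 59)*(-39 + 128))*(-285) = (((3 - 36) - 59)*89)*(-285) = ((-33 - 59)*89)*(-285) = -92*89*(-285) = -8188*(-285) = 2333580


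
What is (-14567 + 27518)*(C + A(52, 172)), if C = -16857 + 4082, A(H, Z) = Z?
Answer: -163221453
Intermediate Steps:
C = -12775
(-14567 + 27518)*(C + A(52, 172)) = (-14567 + 27518)*(-12775 + 172) = 12951*(-12603) = -163221453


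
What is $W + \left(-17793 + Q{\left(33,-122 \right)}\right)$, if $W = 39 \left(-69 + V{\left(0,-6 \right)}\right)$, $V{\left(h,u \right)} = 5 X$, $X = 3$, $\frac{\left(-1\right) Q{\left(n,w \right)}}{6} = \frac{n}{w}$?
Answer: $- \frac{1213740}{61} \approx -19897.0$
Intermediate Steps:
$Q{\left(n,w \right)} = - \frac{6 n}{w}$ ($Q{\left(n,w \right)} = - 6 \frac{n}{w} = - \frac{6 n}{w}$)
$V{\left(h,u \right)} = 15$ ($V{\left(h,u \right)} = 5 \cdot 3 = 15$)
$W = -2106$ ($W = 39 \left(-69 + 15\right) = 39 \left(-54\right) = -2106$)
$W + \left(-17793 + Q{\left(33,-122 \right)}\right) = -2106 - \left(17793 + \frac{198}{-122}\right) = -2106 - \left(17793 + 198 \left(- \frac{1}{122}\right)\right) = -2106 + \left(-17793 + \frac{99}{61}\right) = -2106 - \frac{1085274}{61} = - \frac{1213740}{61}$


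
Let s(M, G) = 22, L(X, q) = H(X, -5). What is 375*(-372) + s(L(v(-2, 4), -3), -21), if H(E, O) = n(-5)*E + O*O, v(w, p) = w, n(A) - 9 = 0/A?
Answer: -139478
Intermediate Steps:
n(A) = 9 (n(A) = 9 + 0/A = 9 + 0 = 9)
H(E, O) = O² + 9*E (H(E, O) = 9*E + O*O = 9*E + O² = O² + 9*E)
L(X, q) = 25 + 9*X (L(X, q) = (-5)² + 9*X = 25 + 9*X)
375*(-372) + s(L(v(-2, 4), -3), -21) = 375*(-372) + 22 = -139500 + 22 = -139478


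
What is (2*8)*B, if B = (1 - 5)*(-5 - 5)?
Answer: 640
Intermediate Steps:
B = 40 (B = -4*(-10) = 40)
(2*8)*B = (2*8)*40 = 16*40 = 640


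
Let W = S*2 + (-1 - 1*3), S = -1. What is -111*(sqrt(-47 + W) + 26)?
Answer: -2886 - 111*I*sqrt(53) ≈ -2886.0 - 808.09*I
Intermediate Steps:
W = -6 (W = -1*2 + (-1 - 1*3) = -2 + (-1 - 3) = -2 - 4 = -6)
-111*(sqrt(-47 + W) + 26) = -111*(sqrt(-47 - 6) + 26) = -111*(sqrt(-53) + 26) = -111*(I*sqrt(53) + 26) = -111*(26 + I*sqrt(53)) = -2886 - 111*I*sqrt(53)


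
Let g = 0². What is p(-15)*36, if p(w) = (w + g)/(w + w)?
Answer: 18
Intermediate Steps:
g = 0
p(w) = ½ (p(w) = (w + 0)/(w + w) = w/((2*w)) = w*(1/(2*w)) = ½)
p(-15)*36 = (½)*36 = 18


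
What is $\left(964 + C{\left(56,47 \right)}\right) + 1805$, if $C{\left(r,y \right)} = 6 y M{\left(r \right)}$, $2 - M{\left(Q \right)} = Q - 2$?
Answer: $-11895$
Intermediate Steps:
$M{\left(Q \right)} = 4 - Q$ ($M{\left(Q \right)} = 2 - \left(Q - 2\right) = 2 - \left(-2 + Q\right) = 4 - Q$)
$C{\left(r,y \right)} = 6 y \left(4 - r\right)$
$\left(964 + C{\left(56,47 \right)}\right) + 1805 = \left(964 + 6 \cdot 47 \left(4 - 56\right)\right) + 1805 = \left(964 + 6 \cdot 47 \left(-52\right)\right) + 1805 = \left(964 - 14664\right) + 1805 = -13700 + 1805 = -11895$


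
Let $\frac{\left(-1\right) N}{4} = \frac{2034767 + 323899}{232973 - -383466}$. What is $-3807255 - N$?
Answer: $- \frac{2346931030281}{616439} \approx -3.8072 \cdot 10^{6}$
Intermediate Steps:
$N = - \frac{9434664}{616439}$ ($N = - 4 \frac{2034767 + 323899}{232973 - -383466} = - 4 \frac{2358666}{232973 + \left(-606150 + 989616\right)} = - 4 \frac{2358666}{232973 + 383466} = - 4 \cdot \frac{2358666}{616439} = - 4 \cdot 2358666 \cdot \frac{1}{616439} = \left(-4\right) \frac{2358666}{616439} = - \frac{9434664}{616439} \approx -15.305$)
$-3807255 - N = -3807255 - - \frac{9434664}{616439} = -3807255 + \frac{9434664}{616439} = - \frac{2346931030281}{616439}$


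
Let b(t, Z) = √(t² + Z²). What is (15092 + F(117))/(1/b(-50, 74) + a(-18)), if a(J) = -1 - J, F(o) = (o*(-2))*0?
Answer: 2046354464/2305063 - 30184*√1994/2305063 ≈ 887.18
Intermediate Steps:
b(t, Z) = √(Z² + t²)
F(o) = 0 (F(o) = -2*o*0 = 0)
(15092 + F(117))/(1/b(-50, 74) + a(-18)) = (15092 + 0)/(1/(√(74² + (-50)²)) + (-1 - 1*(-18))) = 15092/(1/(√(5476 + 2500)) + (-1 + 18)) = 15092/(1/(√7976) + 17) = 15092/(1/(2*√1994) + 17) = 15092/(√1994/3988 + 17) = 15092/(17 + √1994/3988)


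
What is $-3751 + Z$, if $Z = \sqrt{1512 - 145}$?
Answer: $-3751 + \sqrt{1367} \approx -3714.0$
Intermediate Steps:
$Z = \sqrt{1367} \approx 36.973$
$-3751 + Z = -3751 + \sqrt{1367}$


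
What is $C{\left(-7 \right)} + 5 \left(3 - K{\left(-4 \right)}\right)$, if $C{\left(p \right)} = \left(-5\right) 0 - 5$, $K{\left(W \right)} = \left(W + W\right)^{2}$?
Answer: $-310$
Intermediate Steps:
$K{\left(W \right)} = 4 W^{2}$ ($K{\left(W \right)} = \left(2 W\right)^{2} = 4 W^{2}$)
$C{\left(p \right)} = -5$ ($C{\left(p \right)} = 0 - 5 = -5$)
$C{\left(-7 \right)} + 5 \left(3 - K{\left(-4 \right)}\right) = -5 + 5 \left(3 - 4 \left(-4\right)^{2}\right) = -5 + 5 \left(3 - 4 \cdot 16\right) = -5 + 5 \left(3 - 64\right) = -5 + 5 \left(-61\right) = -5 - 305 = -310$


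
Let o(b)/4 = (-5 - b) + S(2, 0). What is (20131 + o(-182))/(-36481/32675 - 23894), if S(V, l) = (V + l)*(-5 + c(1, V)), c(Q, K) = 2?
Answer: -680130125/780772931 ≈ -0.87110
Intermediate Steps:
S(V, l) = -3*V - 3*l (S(V, l) = (V + l)*(-5 + 2) = (V + l)*(-3) = -3*V - 3*l)
o(b) = -44 - 4*b (o(b) = 4*((-5 - b) + (-3*2 - 3*0)) = 4*((-5 - b) + (-6 + 0)) = 4*((-5 - b) - 6) = 4*(-11 - b) = -44 - 4*b)
(20131 + o(-182))/(-36481/32675 - 23894) = (20131 + (-44 - 4*(-182)))/(-36481/32675 - 23894) = (20131 + (-44 + 728))/(-36481*1/32675 - 23894) = (20131 + 684)/(-36481/32675 - 23894) = 20815/(-780772931/32675) = 20815*(-32675/780772931) = -680130125/780772931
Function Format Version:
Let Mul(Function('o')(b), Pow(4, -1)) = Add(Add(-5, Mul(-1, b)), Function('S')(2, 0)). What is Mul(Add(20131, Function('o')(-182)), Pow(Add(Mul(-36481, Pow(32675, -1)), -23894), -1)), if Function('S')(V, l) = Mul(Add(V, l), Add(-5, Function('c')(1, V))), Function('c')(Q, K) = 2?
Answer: Rational(-680130125, 780772931) ≈ -0.87110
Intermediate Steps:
Function('S')(V, l) = Add(Mul(-3, V), Mul(-3, l)) (Function('S')(V, l) = Mul(Add(V, l), Add(-5, 2)) = Mul(Add(V, l), -3) = Add(Mul(-3, V), Mul(-3, l)))
Function('o')(b) = Add(-44, Mul(-4, b)) (Function('o')(b) = Mul(4, Add(Add(-5, Mul(-1, b)), Add(Mul(-3, 2), Mul(-3, 0)))) = Mul(4, Add(Add(-5, Mul(-1, b)), Add(-6, 0))) = Mul(4, Add(Add(-5, Mul(-1, b)), -6)) = Mul(4, Add(-11, Mul(-1, b))) = Add(-44, Mul(-4, b)))
Mul(Add(20131, Function('o')(-182)), Pow(Add(Mul(-36481, Pow(32675, -1)), -23894), -1)) = Mul(Add(20131, Add(-44, Mul(-4, -182))), Pow(Add(Mul(-36481, Pow(32675, -1)), -23894), -1)) = Mul(Add(20131, Add(-44, 728)), Pow(Add(Mul(-36481, Rational(1, 32675)), -23894), -1)) = Mul(Add(20131, 684), Pow(Add(Rational(-36481, 32675), -23894), -1)) = Mul(20815, Pow(Rational(-780772931, 32675), -1)) = Mul(20815, Rational(-32675, 780772931)) = Rational(-680130125, 780772931)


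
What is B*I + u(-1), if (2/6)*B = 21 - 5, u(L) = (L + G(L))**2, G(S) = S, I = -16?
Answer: -764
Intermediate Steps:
u(L) = 4*L**2 (u(L) = (L + L)**2 = (2*L)**2 = 4*L**2)
B = 48 (B = 3*(21 - 5) = 3*16 = 48)
B*I + u(-1) = 48*(-16) + 4*(-1)**2 = -768 + 4*1 = -768 + 4 = -764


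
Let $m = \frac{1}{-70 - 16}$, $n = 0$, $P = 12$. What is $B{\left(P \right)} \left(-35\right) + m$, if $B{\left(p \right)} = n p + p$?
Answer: $- \frac{36121}{86} \approx -420.01$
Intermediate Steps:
$m = - \frac{1}{86}$ ($m = \frac{1}{-86} = - \frac{1}{86} \approx -0.011628$)
$B{\left(p \right)} = p$ ($B{\left(p \right)} = 0 p + p = 0 + p = p$)
$B{\left(P \right)} \left(-35\right) + m = 12 \left(-35\right) - \frac{1}{86} = -420 - \frac{1}{86} = - \frac{36121}{86}$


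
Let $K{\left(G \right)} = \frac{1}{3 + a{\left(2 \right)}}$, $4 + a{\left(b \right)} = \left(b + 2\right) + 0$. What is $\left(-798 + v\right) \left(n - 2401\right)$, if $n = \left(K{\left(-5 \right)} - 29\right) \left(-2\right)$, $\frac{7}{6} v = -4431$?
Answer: $10771492$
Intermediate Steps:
$a{\left(b \right)} = -2 + b$ ($a{\left(b \right)} = -4 + \left(\left(b + 2\right) + 0\right) = -4 + \left(\left(2 + b\right) + 0\right) = -4 + \left(2 + b\right) = -2 + b$)
$v = -3798$ ($v = \frac{6}{7} \left(-4431\right) = -3798$)
$K{\left(G \right)} = \frac{1}{3}$ ($K{\left(G \right)} = \frac{1}{3 + \left(-2 + 2\right)} = \frac{1}{3 + 0} = \frac{1}{3}$)
$n = \frac{172}{3}$ ($n = \left(\frac{1}{3} - 29\right) \left(-2\right) = \left(- \frac{86}{3}\right) \left(-2\right) = \frac{172}{3} \approx 57.333$)
$\left(-798 + v\right) \left(n - 2401\right) = \left(-798 - 3798\right) \left(\frac{172}{3} - 2401\right) = \left(-4596\right) \left(- \frac{7031}{3}\right) = 10771492$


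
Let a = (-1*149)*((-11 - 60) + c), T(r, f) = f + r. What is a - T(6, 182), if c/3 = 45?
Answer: -9724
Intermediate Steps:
c = 135 (c = 3*45 = 135)
a = -9536 (a = (-1*149)*((-11 - 60) + 135) = -149*(-71 + 135) = -149*64 = -9536)
a - T(6, 182) = -9536 - (182 + 6) = -9536 - 1*188 = -9536 - 188 = -9724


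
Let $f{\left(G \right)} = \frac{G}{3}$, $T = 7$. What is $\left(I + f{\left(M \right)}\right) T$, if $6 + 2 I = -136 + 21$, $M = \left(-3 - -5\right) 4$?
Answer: $- \frac{2429}{6} \approx -404.83$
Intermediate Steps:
$M = 8$ ($M = \left(-3 + 5\right) 4 = 2 \cdot 4 = 8$)
$I = - \frac{121}{2}$ ($I = -3 + \frac{-136 + 21}{2} = -3 + \frac{1}{2} \left(-115\right) = -3 - \frac{115}{2} = - \frac{121}{2} \approx -60.5$)
$f{\left(G \right)} = \frac{G}{3}$ ($f{\left(G \right)} = G \frac{1}{3} = \frac{G}{3}$)
$\left(I + f{\left(M \right)}\right) T = \left(- \frac{121}{2} + \frac{1}{3} \cdot 8\right) 7 = \left(- \frac{121}{2} + \frac{8}{3}\right) 7 = \left(- \frac{347}{6}\right) 7 = - \frac{2429}{6}$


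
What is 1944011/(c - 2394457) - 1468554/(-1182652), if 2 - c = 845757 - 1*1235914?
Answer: 80541418490/296298379787 ≈ 0.27183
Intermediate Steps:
c = 390159 (c = 2 - (845757 - 1*1235914) = 2 - (845757 - 1235914) = 2 - 1*(-390157) = 2 + 390157 = 390159)
1944011/(c - 2394457) - 1468554/(-1182652) = 1944011/(390159 - 2394457) - 1468554/(-1182652) = 1944011/(-2004298) - 1468554*(-1/1182652) = 1944011*(-1/2004298) + 734277/591326 = -1944011/2004298 + 734277/591326 = 80541418490/296298379787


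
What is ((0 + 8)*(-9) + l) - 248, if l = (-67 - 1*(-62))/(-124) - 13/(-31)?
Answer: -39623/124 ≈ -319.54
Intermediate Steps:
l = 57/124 (l = (-67 + 62)*(-1/124) - 13*(-1/31) = -5*(-1/124) + 13/31 = 5/124 + 13/31 = 57/124 ≈ 0.45968)
((0 + 8)*(-9) + l) - 248 = ((0 + 8)*(-9) + 57/124) - 248 = (8*(-9) + 57/124) - 248 = (-72 + 57/124) - 248 = -8871/124 - 248 = -39623/124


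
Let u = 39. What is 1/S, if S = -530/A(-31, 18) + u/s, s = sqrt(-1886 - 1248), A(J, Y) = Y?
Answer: -7474590/220208351 + 3159*I*sqrt(3134)/220208351 ≈ -0.033943 + 0.00080309*I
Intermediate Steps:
s = I*sqrt(3134) (s = sqrt(-3134) = I*sqrt(3134) ≈ 55.982*I)
S = -265/9 - 39*I*sqrt(3134)/3134 (S = -530/18 + 39/((I*sqrt(3134))) = -530*1/18 + 39*(-I*sqrt(3134)/3134) = -265/9 - 39*I*sqrt(3134)/3134 ≈ -29.444 - 0.69665*I)
1/S = 1/(-265/9 - 39*I*sqrt(3134)/3134)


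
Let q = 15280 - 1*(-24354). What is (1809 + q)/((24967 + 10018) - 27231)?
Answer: 41443/7754 ≈ 5.3447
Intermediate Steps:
q = 39634 (q = 15280 + 24354 = 39634)
(1809 + q)/((24967 + 10018) - 27231) = (1809 + 39634)/((24967 + 10018) - 27231) = 41443/(34985 - 27231) = 41443/7754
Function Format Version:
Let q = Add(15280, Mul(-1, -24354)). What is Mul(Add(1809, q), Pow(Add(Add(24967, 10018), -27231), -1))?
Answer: Rational(41443, 7754) ≈ 5.3447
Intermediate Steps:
q = 39634 (q = Add(15280, 24354) = 39634)
Mul(Add(1809, q), Pow(Add(Add(24967, 10018), -27231), -1)) = Mul(Add(1809, 39634), Pow(Add(Add(24967, 10018), -27231), -1)) = Mul(41443, Pow(Add(34985, -27231), -1)) = Mul(41443, Pow(7754, -1)) = Mul(41443, Rational(1, 7754)) = Rational(41443, 7754)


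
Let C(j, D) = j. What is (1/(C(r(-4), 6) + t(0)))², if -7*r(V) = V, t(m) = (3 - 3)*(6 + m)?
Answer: 49/16 ≈ 3.0625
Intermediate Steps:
t(m) = 0 (t(m) = 0*(6 + m) = 0)
r(V) = -V/7
(1/(C(r(-4), 6) + t(0)))² = (1/(-⅐*(-4) + 0))² = (1/(4/7 + 0))² = (1/(4/7))² = (7/4)² = 49/16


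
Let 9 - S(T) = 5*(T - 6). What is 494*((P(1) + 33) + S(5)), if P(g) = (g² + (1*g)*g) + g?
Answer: 24700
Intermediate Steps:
S(T) = 39 - 5*T (S(T) = 9 - 5*(T - 6) = 9 - 5*(-6 + T) = 9 - (-30 + 5*T) = 9 + (30 - 5*T) = 39 - 5*T)
P(g) = g + 2*g² (P(g) = (g² + g*g) + g = (g² + g²) + g = 2*g² + g = g + 2*g²)
494*((P(1) + 33) + S(5)) = 494*((1*(1 + 2*1) + 33) + (39 - 5*5)) = 494*((1*(1 + 2) + 33) + (39 - 25)) = 494*((1*3 + 33) + 14) = 494*((3 + 33) + 14) = 494*(36 + 14) = 494*50 = 24700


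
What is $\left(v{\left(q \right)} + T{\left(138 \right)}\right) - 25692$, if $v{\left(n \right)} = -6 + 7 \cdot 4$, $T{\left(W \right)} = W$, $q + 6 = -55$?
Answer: $-25532$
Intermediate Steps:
$q = -61$ ($q = -6 - 55 = -61$)
$v{\left(n \right)} = 22$ ($v{\left(n \right)} = -6 + 28 = 22$)
$\left(v{\left(q \right)} + T{\left(138 \right)}\right) - 25692 = \left(22 + 138\right) - 25692 = 160 - 25692 = -25532$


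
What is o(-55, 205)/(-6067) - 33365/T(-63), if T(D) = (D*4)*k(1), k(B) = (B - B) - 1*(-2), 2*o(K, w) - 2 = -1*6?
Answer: 202426463/3057768 ≈ 66.201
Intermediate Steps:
o(K, w) = -2 (o(K, w) = 1 + (-1*6)/2 = 1 + (½)*(-6) = 1 - 3 = -2)
k(B) = 2 (k(B) = 0 + 2 = 2)
T(D) = 8*D (T(D) = (D*4)*2 = (4*D)*2 = 8*D)
o(-55, 205)/(-6067) - 33365/T(-63) = -2/(-6067) - 33365/(8*(-63)) = -2*(-1/6067) - 33365/(-504) = 2/6067 - 33365*(-1/504) = 2/6067 + 33365/504 = 202426463/3057768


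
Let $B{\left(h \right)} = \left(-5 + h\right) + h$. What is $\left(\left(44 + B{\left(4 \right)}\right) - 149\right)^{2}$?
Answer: $10404$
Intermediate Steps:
$B{\left(h \right)} = -5 + 2 h$
$\left(\left(44 + B{\left(4 \right)}\right) - 149\right)^{2} = \left(\left(44 + \left(-5 + 2 \cdot 4\right)\right) - 149\right)^{2} = \left(\left(44 + \left(-5 + 8\right)\right) - 149\right)^{2} = \left(\left(44 + 3\right) - 149\right)^{2} = \left(47 - 149\right)^{2} = \left(-102\right)^{2} = 10404$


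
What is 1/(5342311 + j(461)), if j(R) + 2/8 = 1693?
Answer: 4/21376015 ≈ 1.8713e-7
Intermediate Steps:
j(R) = 6771/4 (j(R) = -¼ + 1693 = 6771/4)
1/(5342311 + j(461)) = 1/(5342311 + 6771/4) = 1/(21376015/4) = 4/21376015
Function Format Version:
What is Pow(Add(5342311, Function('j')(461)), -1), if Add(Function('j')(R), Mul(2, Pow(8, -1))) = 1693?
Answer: Rational(4, 21376015) ≈ 1.8713e-7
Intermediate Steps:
Function('j')(R) = Rational(6771, 4) (Function('j')(R) = Add(Rational(-1, 4), 1693) = Rational(6771, 4))
Pow(Add(5342311, Function('j')(461)), -1) = Pow(Add(5342311, Rational(6771, 4)), -1) = Pow(Rational(21376015, 4), -1) = Rational(4, 21376015)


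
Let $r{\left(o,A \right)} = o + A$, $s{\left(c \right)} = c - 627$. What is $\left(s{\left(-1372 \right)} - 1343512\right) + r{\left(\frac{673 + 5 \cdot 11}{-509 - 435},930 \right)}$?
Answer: $- \frac{158660649}{118} \approx -1.3446 \cdot 10^{6}$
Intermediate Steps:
$s{\left(c \right)} = -627 + c$
$r{\left(o,A \right)} = A + o$
$\left(s{\left(-1372 \right)} - 1343512\right) + r{\left(\frac{673 + 5 \cdot 11}{-509 - 435},930 \right)} = \left(\left(-627 - 1372\right) - 1343512\right) + \left(930 + \frac{673 + 5 \cdot 11}{-509 - 435}\right) = \left(-1999 - 1343512\right) + \left(930 + \frac{673 + 55}{-944}\right) = -1345511 + \left(930 + 728 \left(- \frac{1}{944}\right)\right) = -1345511 + \left(930 - \frac{91}{118}\right) = -1345511 + \frac{109649}{118} = - \frac{158660649}{118}$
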